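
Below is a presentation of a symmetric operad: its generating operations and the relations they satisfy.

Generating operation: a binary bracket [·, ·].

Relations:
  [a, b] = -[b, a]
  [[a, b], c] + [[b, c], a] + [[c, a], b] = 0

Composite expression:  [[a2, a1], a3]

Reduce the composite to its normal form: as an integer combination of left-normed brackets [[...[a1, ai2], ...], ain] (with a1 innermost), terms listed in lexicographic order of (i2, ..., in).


-[[a1, a2], a3]

In the tensor algebra, words opening a1 carry the a1-anchored form.
Composite bracket: [[a2, a1], a3]
Applying ab - ba throughout gives 4 signed words (2^2 = 4).
Only words starting with a1 matter:
  word a1a2a3 has sign -1, contributing -[[a1, a2], a3]


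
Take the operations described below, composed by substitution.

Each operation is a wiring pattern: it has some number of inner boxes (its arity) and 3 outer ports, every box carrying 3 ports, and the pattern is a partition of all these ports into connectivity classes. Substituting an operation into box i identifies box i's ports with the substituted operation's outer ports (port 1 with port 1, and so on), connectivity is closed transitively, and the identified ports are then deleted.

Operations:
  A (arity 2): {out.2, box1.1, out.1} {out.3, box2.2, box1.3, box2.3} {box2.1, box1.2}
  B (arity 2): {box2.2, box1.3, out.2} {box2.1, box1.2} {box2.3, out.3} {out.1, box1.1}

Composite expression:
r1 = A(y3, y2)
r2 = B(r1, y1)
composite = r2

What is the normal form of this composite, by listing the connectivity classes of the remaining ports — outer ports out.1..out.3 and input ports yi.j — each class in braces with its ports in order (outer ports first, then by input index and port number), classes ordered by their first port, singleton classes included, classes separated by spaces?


Two ports join when wires chain via B-identified ports.
after A, the pattern on (y3, y2) reads {out.1, out.2, y3.1} {out.3, y2.2, y2.3, y3.3} {y2.1, y3.2} (out.j = its outer ports)
after B, the pattern on (y3, y2, y1) reads {out.1, y1.1, y3.1} {out.2, y1.2, y2.2, y2.3, y3.3} {out.3, y1.3} {y2.1, y3.2} (out.j = its outer ports)

{out.1, y1.1, y3.1} {out.2, y1.2, y2.2, y2.3, y3.3} {out.3, y1.3} {y2.1, y3.2}


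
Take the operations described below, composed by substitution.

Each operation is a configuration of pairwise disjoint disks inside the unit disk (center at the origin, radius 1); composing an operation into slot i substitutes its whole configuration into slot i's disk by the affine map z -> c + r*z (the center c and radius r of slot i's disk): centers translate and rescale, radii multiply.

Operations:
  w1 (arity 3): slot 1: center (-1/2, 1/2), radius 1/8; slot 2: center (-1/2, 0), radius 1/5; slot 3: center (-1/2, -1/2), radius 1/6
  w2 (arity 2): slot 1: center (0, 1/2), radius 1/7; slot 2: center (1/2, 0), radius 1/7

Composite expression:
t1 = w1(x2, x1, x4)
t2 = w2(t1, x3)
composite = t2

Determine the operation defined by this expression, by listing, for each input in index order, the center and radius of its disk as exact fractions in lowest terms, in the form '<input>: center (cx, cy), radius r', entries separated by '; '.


x1: center (-1/14, 1/2), radius 1/35; x2: center (-1/14, 4/7), radius 1/56; x3: center (1/2, 0), radius 1/7; x4: center (-1/14, 3/7), radius 1/42

Each x-disk chains the slot maps above it in w2; radii multiply.
x2 passes through 2 substitutions, ending at center (-1/14, 4/7), radius 1/56
x1 passes through 2 substitutions, ending at center (-1/14, 1/2), radius 1/35
x4 passes through 2 substitutions, ending at center (-1/14, 3/7), radius 1/42
x3 passes through 1 substitution, ending at center (1/2, 0), radius 1/7


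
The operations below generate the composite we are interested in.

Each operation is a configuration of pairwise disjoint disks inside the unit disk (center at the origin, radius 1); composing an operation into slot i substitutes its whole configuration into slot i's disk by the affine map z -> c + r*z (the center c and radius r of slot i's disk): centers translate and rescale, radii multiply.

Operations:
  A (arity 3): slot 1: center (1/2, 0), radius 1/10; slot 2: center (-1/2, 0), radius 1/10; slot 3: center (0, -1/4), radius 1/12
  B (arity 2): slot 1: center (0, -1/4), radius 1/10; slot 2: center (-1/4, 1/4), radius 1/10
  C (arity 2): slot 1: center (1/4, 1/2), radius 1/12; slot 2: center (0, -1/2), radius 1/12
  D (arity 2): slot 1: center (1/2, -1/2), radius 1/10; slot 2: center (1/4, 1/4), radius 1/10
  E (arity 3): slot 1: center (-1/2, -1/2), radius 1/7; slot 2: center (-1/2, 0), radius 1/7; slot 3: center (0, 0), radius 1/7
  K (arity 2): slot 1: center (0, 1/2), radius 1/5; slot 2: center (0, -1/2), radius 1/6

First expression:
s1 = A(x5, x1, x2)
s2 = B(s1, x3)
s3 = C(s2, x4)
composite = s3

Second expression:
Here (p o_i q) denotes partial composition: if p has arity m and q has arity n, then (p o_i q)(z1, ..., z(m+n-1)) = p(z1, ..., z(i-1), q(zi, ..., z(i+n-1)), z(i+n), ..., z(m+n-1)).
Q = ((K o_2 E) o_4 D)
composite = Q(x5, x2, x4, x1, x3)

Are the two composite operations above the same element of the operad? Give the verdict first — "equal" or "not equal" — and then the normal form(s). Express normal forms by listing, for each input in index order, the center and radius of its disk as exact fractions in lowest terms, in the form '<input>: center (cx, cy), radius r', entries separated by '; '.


The first expression reduces to x1: center (59/240, 23/48), radius 1/1200; x2: center (1/4, 229/480), radius 1/1440; x3: center (11/48, 25/48), radius 1/120; x4: center (0, -1/2), radius 1/12; x5: center (61/240, 23/48), radius 1/1200
The second expression reduces to x1: center (1/84, -43/84), radius 1/420; x2: center (-1/12, -7/12), radius 1/42; x3: center (1/168, -83/168), radius 1/420; x4: center (-1/12, -1/2), radius 1/42; x5: center (0, 1/2), radius 1/5
No match — not equal.

not equal; first: x1: center (59/240, 23/48), radius 1/1200; x2: center (1/4, 229/480), radius 1/1440; x3: center (11/48, 25/48), radius 1/120; x4: center (0, -1/2), radius 1/12; x5: center (61/240, 23/48), radius 1/1200; second: x1: center (1/84, -43/84), radius 1/420; x2: center (-1/12, -7/12), radius 1/42; x3: center (1/168, -83/168), radius 1/420; x4: center (-1/12, -1/2), radius 1/42; x5: center (0, 1/2), radius 1/5


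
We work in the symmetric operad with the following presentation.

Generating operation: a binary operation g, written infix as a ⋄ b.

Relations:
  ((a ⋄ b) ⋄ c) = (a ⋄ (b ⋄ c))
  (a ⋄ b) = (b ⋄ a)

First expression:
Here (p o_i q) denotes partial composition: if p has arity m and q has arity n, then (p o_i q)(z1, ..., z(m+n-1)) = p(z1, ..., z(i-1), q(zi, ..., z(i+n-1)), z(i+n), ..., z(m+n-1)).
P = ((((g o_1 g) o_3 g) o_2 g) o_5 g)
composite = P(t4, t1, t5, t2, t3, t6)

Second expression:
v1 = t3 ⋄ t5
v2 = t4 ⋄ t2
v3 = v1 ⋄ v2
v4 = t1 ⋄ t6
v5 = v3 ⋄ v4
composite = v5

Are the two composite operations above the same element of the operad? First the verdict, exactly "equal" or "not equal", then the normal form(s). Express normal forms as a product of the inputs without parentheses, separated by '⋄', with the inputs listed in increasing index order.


Normal form of the first expression: t1 ⋄ t2 ⋄ t3 ⋄ t4 ⋄ t5 ⋄ t6
Normal form of the second expression: t1 ⋄ t2 ⋄ t3 ⋄ t4 ⋄ t5 ⋄ t6
Same normal form: equal.

equal; the common form is t1 ⋄ t2 ⋄ t3 ⋄ t4 ⋄ t5 ⋄ t6


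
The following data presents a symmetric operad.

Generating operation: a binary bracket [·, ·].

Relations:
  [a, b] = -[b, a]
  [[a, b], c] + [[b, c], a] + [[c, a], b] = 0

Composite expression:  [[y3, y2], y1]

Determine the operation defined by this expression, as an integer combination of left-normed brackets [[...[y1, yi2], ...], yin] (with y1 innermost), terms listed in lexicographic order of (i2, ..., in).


[[y1, y2], y3] - [[y1, y3], y2]

Antisymmetry and Jacobi reduce to y1-anchored left-normed brackets.
Composite bracket: [[y3, y2], y1]
The bracket unfolds into 4 signed words via [a, b] = ab - ba (2^2 = 4).
Words beginning with y1 determine it all:
  from y1y2y3, sign +1: term +[[y1, y2], y3]
  from y1y3y2, sign -1: term -[[y1, y3], y2]


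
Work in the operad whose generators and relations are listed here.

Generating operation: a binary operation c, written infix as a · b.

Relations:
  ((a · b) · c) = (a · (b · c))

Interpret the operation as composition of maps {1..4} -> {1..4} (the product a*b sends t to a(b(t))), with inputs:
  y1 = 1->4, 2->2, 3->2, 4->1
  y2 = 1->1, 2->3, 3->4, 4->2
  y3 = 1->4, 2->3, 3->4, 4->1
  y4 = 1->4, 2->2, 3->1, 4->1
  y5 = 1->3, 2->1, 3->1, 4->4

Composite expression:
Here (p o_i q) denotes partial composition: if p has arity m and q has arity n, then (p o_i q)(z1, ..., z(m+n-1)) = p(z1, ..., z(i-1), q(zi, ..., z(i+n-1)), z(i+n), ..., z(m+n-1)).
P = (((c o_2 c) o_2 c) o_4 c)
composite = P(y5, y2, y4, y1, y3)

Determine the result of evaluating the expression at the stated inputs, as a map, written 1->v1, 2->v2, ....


1->1, 2->1, 3->1, 4->3


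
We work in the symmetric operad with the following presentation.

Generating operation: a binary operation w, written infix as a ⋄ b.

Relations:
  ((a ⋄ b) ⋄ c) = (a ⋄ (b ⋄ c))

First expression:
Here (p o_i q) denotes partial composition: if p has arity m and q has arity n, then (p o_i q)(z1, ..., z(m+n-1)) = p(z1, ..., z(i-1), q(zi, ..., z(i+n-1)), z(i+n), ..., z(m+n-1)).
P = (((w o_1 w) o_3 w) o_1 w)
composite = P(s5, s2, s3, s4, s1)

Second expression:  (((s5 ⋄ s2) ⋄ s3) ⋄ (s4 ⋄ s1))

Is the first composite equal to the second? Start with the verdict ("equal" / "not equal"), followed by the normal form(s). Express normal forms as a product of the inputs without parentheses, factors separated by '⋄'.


In normal form, the first expression is s5 ⋄ s2 ⋄ s3 ⋄ s4 ⋄ s1
In normal form, the second expression is s5 ⋄ s2 ⋄ s3 ⋄ s4 ⋄ s1
Identical normal forms: equal.

equal; both compose to s5 ⋄ s2 ⋄ s3 ⋄ s4 ⋄ s1


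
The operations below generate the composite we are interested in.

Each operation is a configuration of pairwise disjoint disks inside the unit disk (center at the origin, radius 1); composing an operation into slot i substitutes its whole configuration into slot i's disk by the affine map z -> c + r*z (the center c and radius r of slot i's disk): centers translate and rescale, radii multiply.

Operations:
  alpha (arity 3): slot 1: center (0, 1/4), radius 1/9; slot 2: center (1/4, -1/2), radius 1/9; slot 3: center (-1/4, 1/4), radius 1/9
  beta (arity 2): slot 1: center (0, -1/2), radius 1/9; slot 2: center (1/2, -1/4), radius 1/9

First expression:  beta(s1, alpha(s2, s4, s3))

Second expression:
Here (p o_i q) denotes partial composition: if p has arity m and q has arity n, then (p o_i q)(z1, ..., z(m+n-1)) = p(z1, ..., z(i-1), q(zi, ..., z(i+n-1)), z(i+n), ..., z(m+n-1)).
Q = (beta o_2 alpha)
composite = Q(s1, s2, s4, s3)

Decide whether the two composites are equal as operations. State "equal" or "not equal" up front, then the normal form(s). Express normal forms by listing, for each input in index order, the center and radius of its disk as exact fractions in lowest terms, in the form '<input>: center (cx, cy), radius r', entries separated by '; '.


equal; both compose to s1: center (0, -1/2), radius 1/9; s2: center (1/2, -2/9), radius 1/81; s3: center (17/36, -2/9), radius 1/81; s4: center (19/36, -11/36), radius 1/81

The first expression, normalized: s1: center (0, -1/2), radius 1/9; s2: center (1/2, -2/9), radius 1/81; s3: center (17/36, -2/9), radius 1/81; s4: center (19/36, -11/36), radius 1/81
The second expression, normalized: s1: center (0, -1/2), radius 1/9; s2: center (1/2, -2/9), radius 1/81; s3: center (17/36, -2/9), radius 1/81; s4: center (19/36, -11/36), radius 1/81
Same normal form: equal.


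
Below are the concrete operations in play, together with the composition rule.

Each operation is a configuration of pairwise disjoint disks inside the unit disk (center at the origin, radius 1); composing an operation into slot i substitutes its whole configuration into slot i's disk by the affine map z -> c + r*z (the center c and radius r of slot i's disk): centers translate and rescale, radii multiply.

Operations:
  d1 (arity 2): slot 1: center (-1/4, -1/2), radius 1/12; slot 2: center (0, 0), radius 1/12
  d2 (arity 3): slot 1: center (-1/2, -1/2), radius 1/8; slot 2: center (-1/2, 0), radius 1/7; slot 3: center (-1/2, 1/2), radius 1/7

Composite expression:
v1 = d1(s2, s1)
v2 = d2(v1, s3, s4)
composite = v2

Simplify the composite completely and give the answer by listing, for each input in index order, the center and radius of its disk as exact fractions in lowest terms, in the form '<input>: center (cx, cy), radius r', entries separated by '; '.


s1: center (-1/2, -1/2), radius 1/96; s2: center (-17/32, -9/16), radius 1/96; s3: center (-1/2, 0), radius 1/7; s4: center (-1/2, 1/2), radius 1/7

Follow each s-input down from d2: c' goes to c + r*c', radius to r*r'.
s2: after 2 affine steps, its disk has center (-17/32, -9/16), radius 1/96
s1: after 2 affine steps, its disk has center (-1/2, -1/2), radius 1/96
s3: after 1 affine step, its disk has center (-1/2, 0), radius 1/7
s4: after 1 affine step, its disk has center (-1/2, 1/2), radius 1/7


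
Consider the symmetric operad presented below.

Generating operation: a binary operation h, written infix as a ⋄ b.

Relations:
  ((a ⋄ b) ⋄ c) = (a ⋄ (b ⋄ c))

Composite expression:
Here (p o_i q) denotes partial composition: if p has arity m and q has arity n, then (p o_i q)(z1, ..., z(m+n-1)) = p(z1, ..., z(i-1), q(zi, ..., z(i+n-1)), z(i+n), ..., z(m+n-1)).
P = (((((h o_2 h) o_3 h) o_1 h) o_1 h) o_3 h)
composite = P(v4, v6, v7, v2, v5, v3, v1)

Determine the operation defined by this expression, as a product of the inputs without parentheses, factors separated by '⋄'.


v4 ⋄ v6 ⋄ v7 ⋄ v2 ⋄ v5 ⋄ v3 ⋄ v1

Every regrouping of h is equal, so read the v-inputs in written order.
(v4 ⋄ v6) reduces to v4 ⋄ v6
(v7 ⋄ v2) reduces to v7 ⋄ v2
((v4 ⋄ v6) ⋄ (v7 ⋄ v2)) reduces to v4 ⋄ v6 ⋄ v7 ⋄ v2
(v3 ⋄ v1) reduces to v3 ⋄ v1
(v5 ⋄ (v3 ⋄ v1)) reduces to v5 ⋄ v3 ⋄ v1
(((v4 ⋄ v6) ⋄ (v7 ⋄ v2)) ⋄ (v5 ⋄ (v3 ⋄ v1))) reduces to v4 ⋄ v6 ⋄ v7 ⋄ v2 ⋄ v5 ⋄ v3 ⋄ v1


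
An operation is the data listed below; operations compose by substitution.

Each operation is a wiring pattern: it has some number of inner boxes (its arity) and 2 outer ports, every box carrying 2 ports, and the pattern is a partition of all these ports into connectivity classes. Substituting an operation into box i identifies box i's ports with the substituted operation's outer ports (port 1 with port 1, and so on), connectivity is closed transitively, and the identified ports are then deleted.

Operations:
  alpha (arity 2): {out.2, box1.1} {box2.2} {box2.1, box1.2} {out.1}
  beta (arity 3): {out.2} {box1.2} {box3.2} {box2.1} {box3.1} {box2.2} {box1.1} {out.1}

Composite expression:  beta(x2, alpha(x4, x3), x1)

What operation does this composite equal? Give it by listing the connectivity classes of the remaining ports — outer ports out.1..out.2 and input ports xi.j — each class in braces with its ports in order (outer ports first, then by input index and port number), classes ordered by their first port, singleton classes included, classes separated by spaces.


Reachability decides: close wires over beta-identified ports.
composing alpha on (x4, x3), with out.j its own outer ports: {out.1} {out.2, x4.1} {x3.1, x4.2} {x3.2}
composing beta on (x2, x4, x3, x1), with out.j its own outer ports: {out.1} {out.2} {x1.1} {x1.2} {x2.1} {x2.2} {x3.1, x4.2} {x3.2} {x4.1}

{out.1} {out.2} {x1.1} {x1.2} {x2.1} {x2.2} {x3.1, x4.2} {x3.2} {x4.1}


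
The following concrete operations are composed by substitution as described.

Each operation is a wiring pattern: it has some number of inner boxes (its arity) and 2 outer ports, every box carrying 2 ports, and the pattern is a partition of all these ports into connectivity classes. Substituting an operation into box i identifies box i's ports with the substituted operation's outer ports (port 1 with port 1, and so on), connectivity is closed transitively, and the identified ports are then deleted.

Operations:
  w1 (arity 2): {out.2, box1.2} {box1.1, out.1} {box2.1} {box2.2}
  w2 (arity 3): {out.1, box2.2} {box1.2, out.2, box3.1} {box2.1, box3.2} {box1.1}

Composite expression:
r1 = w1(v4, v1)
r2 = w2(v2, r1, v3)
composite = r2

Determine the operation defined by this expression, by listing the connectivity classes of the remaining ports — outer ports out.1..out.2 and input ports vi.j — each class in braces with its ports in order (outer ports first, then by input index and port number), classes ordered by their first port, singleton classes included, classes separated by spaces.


{out.1, v4.2} {out.2, v2.2, v3.1} {v1.1} {v1.2} {v2.1} {v3.2, v4.1}

Substituting into w2 glues patterns; closure does the rest.
w1 over (v4, v1) gives {out.1, v4.1} {out.2, v4.2} {v1.1} {v1.2}, out.j being that stage's outer ports
w2 over (v2, v4, v1, v3) gives {out.1, v4.2} {out.2, v2.2, v3.1} {v1.1} {v1.2} {v2.1} {v3.2, v4.1}, out.j being that stage's outer ports


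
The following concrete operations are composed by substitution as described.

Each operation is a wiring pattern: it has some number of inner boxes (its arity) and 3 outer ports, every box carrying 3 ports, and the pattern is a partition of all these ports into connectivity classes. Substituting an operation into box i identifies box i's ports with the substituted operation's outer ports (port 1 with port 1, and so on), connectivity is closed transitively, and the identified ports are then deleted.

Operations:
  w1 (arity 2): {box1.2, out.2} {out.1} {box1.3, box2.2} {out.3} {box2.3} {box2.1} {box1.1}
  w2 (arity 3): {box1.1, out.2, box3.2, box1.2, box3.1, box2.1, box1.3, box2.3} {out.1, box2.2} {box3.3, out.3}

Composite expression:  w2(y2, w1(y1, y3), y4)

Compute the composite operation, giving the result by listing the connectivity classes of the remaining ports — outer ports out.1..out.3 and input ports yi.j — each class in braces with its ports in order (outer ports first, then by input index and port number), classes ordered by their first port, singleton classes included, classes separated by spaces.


{out.1, y1.2} {out.2, y2.1, y2.2, y2.3, y4.1, y4.2} {out.3, y4.3} {y1.1} {y1.3, y3.2} {y3.1} {y3.3}

Two ports join when wires chain via w2-identified ports.
w1 over (y1, y3) gives {out.1} {out.2, y1.2} {out.3} {y1.1} {y1.3, y3.2} {y3.1} {y3.3}, out.j being that stage's outer ports
w2 over (y2, y1, y3, y4) gives {out.1, y1.2} {out.2, y2.1, y2.2, y2.3, y4.1, y4.2} {out.3, y4.3} {y1.1} {y1.3, y3.2} {y3.1} {y3.3}, out.j being that stage's outer ports


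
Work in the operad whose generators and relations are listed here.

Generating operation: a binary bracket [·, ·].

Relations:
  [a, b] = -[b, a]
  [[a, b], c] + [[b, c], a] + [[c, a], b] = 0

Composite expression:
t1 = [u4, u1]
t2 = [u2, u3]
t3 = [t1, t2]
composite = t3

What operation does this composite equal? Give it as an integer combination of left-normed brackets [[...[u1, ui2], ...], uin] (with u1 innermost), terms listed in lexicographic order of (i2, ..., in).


-[[[u1, u4], u2], u3] + [[[u1, u4], u3], u2]

Antisymmetry and Jacobi reduce to u1-anchored left-normed brackets.
Composite bracket: [[u4, u1], [u2, u3]]
Full expansion: 8 signed words from ab - ba (2^3 = 8).
Only words starting with u1 matter:
  sign of u1u4u2u3 is -1, so it contributes -[[[u1, u4], u2], u3]
  sign of u1u4u3u2 is +1, so it contributes +[[[u1, u4], u3], u2]


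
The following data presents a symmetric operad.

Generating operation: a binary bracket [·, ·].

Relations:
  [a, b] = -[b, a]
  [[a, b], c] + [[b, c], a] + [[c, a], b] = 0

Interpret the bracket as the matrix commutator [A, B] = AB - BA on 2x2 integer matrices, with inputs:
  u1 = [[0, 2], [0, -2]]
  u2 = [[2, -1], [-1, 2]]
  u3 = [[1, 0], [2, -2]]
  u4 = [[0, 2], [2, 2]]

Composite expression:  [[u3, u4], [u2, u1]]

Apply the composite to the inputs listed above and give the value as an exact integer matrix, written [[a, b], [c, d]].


[u3, u4] = [[-4, 6], [-10, 4]]
[u2, u1] = [[2, 2], [-2, -2]]
[[u3, u4], [u2, u1]] = [[8, -40], [-56, -8]]

[[8, -40], [-56, -8]]


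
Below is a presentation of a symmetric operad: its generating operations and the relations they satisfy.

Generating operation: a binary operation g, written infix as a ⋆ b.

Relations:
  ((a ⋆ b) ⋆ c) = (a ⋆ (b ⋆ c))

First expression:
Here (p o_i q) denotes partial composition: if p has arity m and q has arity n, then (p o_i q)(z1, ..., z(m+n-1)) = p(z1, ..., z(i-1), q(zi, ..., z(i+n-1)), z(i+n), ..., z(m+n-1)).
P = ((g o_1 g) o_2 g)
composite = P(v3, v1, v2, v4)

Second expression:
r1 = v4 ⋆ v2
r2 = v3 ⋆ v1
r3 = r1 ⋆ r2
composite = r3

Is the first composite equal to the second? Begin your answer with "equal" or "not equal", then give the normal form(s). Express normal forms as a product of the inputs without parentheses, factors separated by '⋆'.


not equal; the first gives v3 ⋆ v1 ⋆ v2 ⋆ v4 and the second v4 ⋆ v2 ⋆ v3 ⋆ v1

Normal form of the first expression: v3 ⋆ v1 ⋆ v2 ⋆ v4
Normal form of the second expression: v4 ⋆ v2 ⋆ v3 ⋆ v1
No match — not equal.


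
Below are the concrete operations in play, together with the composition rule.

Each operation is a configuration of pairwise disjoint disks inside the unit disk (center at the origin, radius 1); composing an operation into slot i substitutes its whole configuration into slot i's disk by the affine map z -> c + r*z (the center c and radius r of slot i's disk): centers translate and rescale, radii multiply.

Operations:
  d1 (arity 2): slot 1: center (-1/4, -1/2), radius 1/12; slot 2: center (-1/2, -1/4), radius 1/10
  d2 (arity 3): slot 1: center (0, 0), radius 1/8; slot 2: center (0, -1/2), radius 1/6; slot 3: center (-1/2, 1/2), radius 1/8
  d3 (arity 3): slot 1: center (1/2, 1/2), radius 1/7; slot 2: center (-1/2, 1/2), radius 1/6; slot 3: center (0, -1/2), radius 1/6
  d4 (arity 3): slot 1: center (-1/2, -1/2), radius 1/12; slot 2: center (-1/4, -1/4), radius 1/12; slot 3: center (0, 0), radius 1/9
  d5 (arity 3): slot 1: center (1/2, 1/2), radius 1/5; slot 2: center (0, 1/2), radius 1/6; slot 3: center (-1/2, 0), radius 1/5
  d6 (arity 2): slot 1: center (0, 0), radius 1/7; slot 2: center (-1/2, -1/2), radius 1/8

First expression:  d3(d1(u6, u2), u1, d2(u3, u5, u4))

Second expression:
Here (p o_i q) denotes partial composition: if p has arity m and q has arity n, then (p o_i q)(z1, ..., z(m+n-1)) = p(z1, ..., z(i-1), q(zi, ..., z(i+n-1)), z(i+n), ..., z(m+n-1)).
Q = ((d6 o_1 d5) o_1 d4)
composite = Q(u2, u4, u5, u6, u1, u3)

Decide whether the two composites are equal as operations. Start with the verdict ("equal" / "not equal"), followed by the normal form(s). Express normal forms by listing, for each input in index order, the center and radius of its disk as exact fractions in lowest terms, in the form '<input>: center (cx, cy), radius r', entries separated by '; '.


not equal; first: u1: center (-1/2, 1/2), radius 1/6; u2: center (3/7, 13/28), radius 1/70; u3: center (0, -1/2), radius 1/48; u4: center (-1/12, -5/12), radius 1/48; u5: center (0, -7/12), radius 1/36; u6: center (13/28, 3/7), radius 1/84; second: u1: center (-1/14, 0), radius 1/35; u2: center (2/35, 2/35), radius 1/420; u3: center (-1/2, -1/2), radius 1/8; u4: center (9/140, 9/140), radius 1/420; u5: center (1/14, 1/14), radius 1/315; u6: center (0, 1/14), radius 1/42

The first expression, normalized: u1: center (-1/2, 1/2), radius 1/6; u2: center (3/7, 13/28), radius 1/70; u3: center (0, -1/2), radius 1/48; u4: center (-1/12, -5/12), radius 1/48; u5: center (0, -7/12), radius 1/36; u6: center (13/28, 3/7), radius 1/84
The second expression, normalized: u1: center (-1/14, 0), radius 1/35; u2: center (2/35, 2/35), radius 1/420; u3: center (-1/2, -1/2), radius 1/8; u4: center (9/140, 9/140), radius 1/420; u5: center (1/14, 1/14), radius 1/315; u6: center (0, 1/14), radius 1/42
Different reductions; not equal.


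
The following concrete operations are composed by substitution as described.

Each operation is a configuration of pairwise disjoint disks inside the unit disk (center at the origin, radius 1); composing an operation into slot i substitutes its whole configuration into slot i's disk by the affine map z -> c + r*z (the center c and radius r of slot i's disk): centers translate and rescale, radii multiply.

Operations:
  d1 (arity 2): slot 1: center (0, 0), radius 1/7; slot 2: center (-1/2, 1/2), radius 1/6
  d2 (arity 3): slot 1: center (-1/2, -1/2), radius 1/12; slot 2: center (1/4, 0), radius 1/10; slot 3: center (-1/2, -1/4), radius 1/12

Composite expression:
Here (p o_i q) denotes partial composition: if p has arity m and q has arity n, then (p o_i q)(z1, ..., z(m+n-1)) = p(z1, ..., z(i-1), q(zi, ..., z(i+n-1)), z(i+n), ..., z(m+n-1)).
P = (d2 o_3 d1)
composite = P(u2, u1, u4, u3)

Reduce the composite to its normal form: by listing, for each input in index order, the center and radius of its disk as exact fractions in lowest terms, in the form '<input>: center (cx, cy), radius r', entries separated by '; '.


Each u-disk chains the slot maps above it in d2; radii multiply.
input u2: composing its 1 substitution step yields center (-1/2, -1/2), radius 1/12
input u1: composing its 1 substitution step yields center (1/4, 0), radius 1/10
input u4: composing its 2 substitution steps yields center (-1/2, -1/4), radius 1/84
input u3: composing its 2 substitution steps yields center (-13/24, -5/24), radius 1/72

u1: center (1/4, 0), radius 1/10; u2: center (-1/2, -1/2), radius 1/12; u3: center (-13/24, -5/24), radius 1/72; u4: center (-1/2, -1/4), radius 1/84


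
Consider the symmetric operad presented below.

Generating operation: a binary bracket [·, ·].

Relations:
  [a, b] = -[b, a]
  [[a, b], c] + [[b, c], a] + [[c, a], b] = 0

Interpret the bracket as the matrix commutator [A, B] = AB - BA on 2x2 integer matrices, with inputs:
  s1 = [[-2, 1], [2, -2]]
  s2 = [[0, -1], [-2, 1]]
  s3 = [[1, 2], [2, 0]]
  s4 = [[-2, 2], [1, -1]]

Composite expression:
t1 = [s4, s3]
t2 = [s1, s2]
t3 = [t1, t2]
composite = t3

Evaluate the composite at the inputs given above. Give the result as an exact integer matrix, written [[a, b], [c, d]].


[[5, 4], [8, -5]]


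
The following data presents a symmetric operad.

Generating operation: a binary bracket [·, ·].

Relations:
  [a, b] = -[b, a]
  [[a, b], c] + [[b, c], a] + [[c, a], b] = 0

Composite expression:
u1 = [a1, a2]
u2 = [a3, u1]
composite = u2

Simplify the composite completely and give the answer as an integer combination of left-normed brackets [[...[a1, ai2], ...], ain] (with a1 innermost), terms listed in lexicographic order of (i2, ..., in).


-[[a1, a2], a3]

Antisymmetry and Jacobi reduce to a1-anchored left-normed brackets.
Composite bracket: [a3, [a1, a2]]
Expanding via [a, b] = ab - ba: 4 signed words (2^2 = 4).
Words beginning with a1 determine it all:
  sign of a1a2a3 is -1, so it contributes -[[a1, a2], a3]


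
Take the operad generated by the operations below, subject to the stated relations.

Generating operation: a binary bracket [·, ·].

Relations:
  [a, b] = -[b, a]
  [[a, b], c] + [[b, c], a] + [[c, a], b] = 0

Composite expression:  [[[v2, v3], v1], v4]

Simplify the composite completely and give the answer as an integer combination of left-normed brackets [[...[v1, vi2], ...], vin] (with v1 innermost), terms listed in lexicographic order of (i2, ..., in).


-[[[v1, v2], v3], v4] + [[[v1, v3], v2], v4]

A multilinear Lie element is pinned by v1-initial words (v1 innermost).
Composite bracket: [[[v2, v3], v1], v4]
Each bracket splits as ab - ba, giving 8 signed words (2^3 = 8).
Words beginning with v1 determine it all:
  v1v2v3v4 appears with sign -1, giving the term -[[[v1, v2], v3], v4]
  v1v3v2v4 appears with sign +1, giving the term +[[[v1, v3], v2], v4]


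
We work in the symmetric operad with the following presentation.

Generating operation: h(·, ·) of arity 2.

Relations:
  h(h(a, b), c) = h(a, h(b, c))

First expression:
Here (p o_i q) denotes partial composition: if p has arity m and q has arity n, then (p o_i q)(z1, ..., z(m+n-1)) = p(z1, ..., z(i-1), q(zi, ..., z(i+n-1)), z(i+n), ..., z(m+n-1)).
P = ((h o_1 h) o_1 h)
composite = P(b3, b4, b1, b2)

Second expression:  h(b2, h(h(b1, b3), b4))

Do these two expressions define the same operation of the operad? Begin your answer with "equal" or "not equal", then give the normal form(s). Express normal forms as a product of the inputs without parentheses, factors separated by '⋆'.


not equal — first b3 ⋆ b4 ⋆ b1 ⋆ b2, second b2 ⋆ b1 ⋆ b3 ⋆ b4

Normal form of the first expression: b3 ⋆ b4 ⋆ b1 ⋆ b2
Normal form of the second expression: b2 ⋆ b1 ⋆ b3 ⋆ b4
They disagree, so not equal.


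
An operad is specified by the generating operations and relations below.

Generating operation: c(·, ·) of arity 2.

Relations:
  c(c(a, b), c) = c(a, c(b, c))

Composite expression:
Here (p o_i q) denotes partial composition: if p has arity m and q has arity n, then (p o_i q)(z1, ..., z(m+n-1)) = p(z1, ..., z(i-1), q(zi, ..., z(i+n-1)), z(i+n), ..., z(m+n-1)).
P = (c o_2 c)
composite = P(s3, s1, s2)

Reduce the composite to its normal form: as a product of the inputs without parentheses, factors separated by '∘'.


Every regrouping of c is equal, so read the s-inputs in written order.
c(s1, s2) flattens to s1 ∘ s2
c(s3, c(s1, s2)) flattens to s3 ∘ s1 ∘ s2

s3 ∘ s1 ∘ s2


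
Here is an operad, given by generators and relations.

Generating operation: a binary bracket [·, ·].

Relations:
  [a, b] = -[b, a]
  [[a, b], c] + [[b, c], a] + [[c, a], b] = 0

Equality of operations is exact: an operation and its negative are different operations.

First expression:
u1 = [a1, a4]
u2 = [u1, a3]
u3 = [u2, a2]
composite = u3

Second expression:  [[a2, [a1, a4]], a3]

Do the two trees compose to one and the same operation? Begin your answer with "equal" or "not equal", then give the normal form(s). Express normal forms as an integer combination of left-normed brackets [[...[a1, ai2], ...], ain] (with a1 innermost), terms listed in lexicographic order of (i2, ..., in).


not equal — first [[[a1, a4], a3], a2], second -[[[a1, a4], a2], a3]

The first expression, normalized: [[[a1, a4], a3], a2]
The second expression, normalized: -[[[a1, a4], a2], a3]
Different reductions; not equal.


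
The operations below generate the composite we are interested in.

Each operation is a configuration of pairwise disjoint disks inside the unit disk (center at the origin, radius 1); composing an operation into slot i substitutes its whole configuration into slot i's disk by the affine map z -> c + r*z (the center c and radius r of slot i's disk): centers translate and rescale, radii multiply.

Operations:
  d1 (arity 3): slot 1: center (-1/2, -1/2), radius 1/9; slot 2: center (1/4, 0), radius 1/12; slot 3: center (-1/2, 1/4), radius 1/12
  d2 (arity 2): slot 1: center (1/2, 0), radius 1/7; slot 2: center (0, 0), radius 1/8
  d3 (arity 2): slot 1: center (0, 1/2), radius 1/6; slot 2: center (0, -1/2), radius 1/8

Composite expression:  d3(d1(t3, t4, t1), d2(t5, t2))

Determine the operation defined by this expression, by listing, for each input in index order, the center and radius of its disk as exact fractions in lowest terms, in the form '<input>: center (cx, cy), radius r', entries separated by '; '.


t1: center (-1/12, 13/24), radius 1/72; t2: center (0, -1/2), radius 1/64; t3: center (-1/12, 5/12), radius 1/54; t4: center (1/24, 1/2), radius 1/72; t5: center (1/16, -1/2), radius 1/56

Affine substitution under d3: radii multiply and t-centers shift.
input t3: applying the 2 nested substitutions gives center (-1/12, 5/12), radius 1/54
input t4: applying the 2 nested substitutions gives center (1/24, 1/2), radius 1/72
input t1: applying the 2 nested substitutions gives center (-1/12, 13/24), radius 1/72
input t5: applying the 2 nested substitutions gives center (1/16, -1/2), radius 1/56
input t2: applying the 2 nested substitutions gives center (0, -1/2), radius 1/64


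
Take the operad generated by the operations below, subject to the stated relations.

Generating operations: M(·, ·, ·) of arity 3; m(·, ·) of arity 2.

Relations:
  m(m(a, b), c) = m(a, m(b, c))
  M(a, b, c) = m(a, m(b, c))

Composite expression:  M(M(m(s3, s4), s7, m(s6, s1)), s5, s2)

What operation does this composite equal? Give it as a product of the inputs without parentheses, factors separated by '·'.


s3 · s4 · s7 · s6 · s1 · s5 · s2

Associativity of M dissolves the nesting; only the s-input order survives.
m(s3, s4) unparenthesizes to s3 · s4
m(s6, s1) unparenthesizes to s6 · s1
M(m(s3, s4), s7, m(s6, s1)) unparenthesizes to s3 · s4 · s7 · s6 · s1
M(M(m(s3, s4), s7, m(s6, s1)), s5, s2) unparenthesizes to s3 · s4 · s7 · s6 · s1 · s5 · s2


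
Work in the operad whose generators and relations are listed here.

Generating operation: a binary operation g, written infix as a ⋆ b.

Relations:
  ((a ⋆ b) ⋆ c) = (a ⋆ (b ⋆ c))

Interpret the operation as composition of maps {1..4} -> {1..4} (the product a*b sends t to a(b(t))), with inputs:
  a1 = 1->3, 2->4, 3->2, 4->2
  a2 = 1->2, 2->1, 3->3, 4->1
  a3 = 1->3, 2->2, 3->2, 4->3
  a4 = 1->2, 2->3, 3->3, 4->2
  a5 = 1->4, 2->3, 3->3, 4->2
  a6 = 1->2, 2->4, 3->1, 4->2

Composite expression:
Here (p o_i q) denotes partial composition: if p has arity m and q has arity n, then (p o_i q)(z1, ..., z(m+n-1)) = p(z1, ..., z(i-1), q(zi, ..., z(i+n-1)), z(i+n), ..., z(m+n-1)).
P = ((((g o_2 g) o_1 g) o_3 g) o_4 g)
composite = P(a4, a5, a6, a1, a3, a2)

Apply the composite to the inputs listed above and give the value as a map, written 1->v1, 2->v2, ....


1->3, 2->3, 3->3, 4->3

(a4 ⋆ a5) = 1->2, 2->3, 3->3, 4->3
(a1 ⋆ a3) = 1->2, 2->4, 3->4, 4->2
(a6 ⋆ (a1 ⋆ a3)) = 1->4, 2->2, 3->2, 4->4
((a6 ⋆ (a1 ⋆ a3)) ⋆ a2) = 1->2, 2->4, 3->2, 4->4
((a4 ⋆ a5) ⋆ ((a6 ⋆ (a1 ⋆ a3)) ⋆ a2)) = 1->3, 2->3, 3->3, 4->3


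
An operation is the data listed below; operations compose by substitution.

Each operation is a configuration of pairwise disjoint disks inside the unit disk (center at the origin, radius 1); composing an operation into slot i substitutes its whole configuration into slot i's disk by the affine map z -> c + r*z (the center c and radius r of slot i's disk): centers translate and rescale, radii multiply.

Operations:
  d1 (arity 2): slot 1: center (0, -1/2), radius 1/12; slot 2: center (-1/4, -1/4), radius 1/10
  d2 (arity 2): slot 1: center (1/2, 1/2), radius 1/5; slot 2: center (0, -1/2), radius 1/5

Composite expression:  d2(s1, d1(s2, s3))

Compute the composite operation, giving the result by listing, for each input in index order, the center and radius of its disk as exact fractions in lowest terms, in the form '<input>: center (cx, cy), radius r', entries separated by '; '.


s1: center (1/2, 1/2), radius 1/5; s2: center (0, -3/5), radius 1/60; s3: center (-1/20, -11/20), radius 1/50

Follow each s-input down from d2: c' goes to c + r*c', radius to r*r'.
input s1: applying the 1 nested substitution gives center (1/2, 1/2), radius 1/5
input s2: applying the 2 nested substitutions gives center (0, -3/5), radius 1/60
input s3: applying the 2 nested substitutions gives center (-1/20, -11/20), radius 1/50


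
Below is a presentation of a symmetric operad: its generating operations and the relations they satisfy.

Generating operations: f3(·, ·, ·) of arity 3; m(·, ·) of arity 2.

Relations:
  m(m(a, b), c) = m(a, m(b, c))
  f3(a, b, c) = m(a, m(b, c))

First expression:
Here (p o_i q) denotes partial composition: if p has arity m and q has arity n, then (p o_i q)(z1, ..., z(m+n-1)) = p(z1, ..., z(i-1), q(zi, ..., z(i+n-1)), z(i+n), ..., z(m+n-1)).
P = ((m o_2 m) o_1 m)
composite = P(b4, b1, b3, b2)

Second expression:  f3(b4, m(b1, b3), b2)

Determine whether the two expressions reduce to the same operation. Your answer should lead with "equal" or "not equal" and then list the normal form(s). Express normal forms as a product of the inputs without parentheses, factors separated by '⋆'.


equal; the common form is b4 ⋆ b1 ⋆ b3 ⋆ b2

The first composite normalizes to b4 ⋆ b1 ⋆ b3 ⋆ b2
The second composite normalizes to b4 ⋆ b1 ⋆ b3 ⋆ b2
One common form — equal.


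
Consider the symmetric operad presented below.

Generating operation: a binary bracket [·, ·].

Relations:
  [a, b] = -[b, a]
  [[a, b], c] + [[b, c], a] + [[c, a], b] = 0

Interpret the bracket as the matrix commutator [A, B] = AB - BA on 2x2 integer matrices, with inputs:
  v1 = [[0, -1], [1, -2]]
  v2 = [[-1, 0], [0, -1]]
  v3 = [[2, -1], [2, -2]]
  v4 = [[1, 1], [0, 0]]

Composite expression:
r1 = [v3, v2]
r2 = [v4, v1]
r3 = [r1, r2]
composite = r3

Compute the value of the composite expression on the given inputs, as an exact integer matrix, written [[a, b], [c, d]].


[v3, v2] = [[0, 0], [0, 0]]
[v4, v1] = [[1, -3], [-1, -1]]
[[v3, v2], [v4, v1]] = [[0, 0], [0, 0]]

[[0, 0], [0, 0]]


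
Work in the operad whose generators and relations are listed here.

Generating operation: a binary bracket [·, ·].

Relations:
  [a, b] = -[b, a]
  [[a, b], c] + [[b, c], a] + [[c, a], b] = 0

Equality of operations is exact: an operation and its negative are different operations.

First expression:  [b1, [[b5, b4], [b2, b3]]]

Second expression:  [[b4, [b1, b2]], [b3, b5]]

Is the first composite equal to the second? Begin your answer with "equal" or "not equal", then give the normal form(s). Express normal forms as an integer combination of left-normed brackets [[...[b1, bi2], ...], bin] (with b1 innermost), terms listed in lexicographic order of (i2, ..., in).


In normal form, the first expression is [[[[b1, b2], b3], b4], b5] - [[[[b1, b2], b3], b5], b4] - [[[[b1, b3], b2], b4], b5] + [[[[b1, b3], b2], b5], b4] - [[[[b1, b4], b5], b2], b3] + [[[[b1, b4], b5], b3], b2] + [[[[b1, b5], b4], b2], b3] - [[[[b1, b5], b4], b3], b2]
In normal form, the second expression is -[[[[b1, b2], b4], b3], b5] + [[[[b1, b2], b4], b5], b3]
The normal forms differ: not equal.

not equal: they reduce to [[[[b1, b2], b3], b4], b5] - [[[[b1, b2], b3], b5], b4] - [[[[b1, b3], b2], b4], b5] + [[[[b1, b3], b2], b5], b4] - [[[[b1, b4], b5], b2], b3] + [[[[b1, b4], b5], b3], b2] + [[[[b1, b5], b4], b2], b3] - [[[[b1, b5], b4], b3], b2] and -[[[[b1, b2], b4], b3], b5] + [[[[b1, b2], b4], b5], b3]


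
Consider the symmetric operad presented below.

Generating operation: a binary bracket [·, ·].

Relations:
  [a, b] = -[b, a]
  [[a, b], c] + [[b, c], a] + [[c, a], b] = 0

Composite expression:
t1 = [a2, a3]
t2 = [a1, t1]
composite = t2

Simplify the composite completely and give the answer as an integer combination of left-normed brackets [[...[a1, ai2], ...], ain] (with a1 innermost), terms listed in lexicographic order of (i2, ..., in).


[[a1, a2], a3] - [[a1, a3], a2]

A multilinear Lie element is pinned by a1-initial words (a1 innermost).
Composite bracket: [a1, [a2, a3]]
Each bracket splits as ab - ba, giving 4 signed words (2^2 = 4).
Only words starting with a1 matter:
  sign of a1a2a3 is +1, so it contributes +[[a1, a2], a3]
  sign of a1a3a2 is -1, so it contributes -[[a1, a3], a2]


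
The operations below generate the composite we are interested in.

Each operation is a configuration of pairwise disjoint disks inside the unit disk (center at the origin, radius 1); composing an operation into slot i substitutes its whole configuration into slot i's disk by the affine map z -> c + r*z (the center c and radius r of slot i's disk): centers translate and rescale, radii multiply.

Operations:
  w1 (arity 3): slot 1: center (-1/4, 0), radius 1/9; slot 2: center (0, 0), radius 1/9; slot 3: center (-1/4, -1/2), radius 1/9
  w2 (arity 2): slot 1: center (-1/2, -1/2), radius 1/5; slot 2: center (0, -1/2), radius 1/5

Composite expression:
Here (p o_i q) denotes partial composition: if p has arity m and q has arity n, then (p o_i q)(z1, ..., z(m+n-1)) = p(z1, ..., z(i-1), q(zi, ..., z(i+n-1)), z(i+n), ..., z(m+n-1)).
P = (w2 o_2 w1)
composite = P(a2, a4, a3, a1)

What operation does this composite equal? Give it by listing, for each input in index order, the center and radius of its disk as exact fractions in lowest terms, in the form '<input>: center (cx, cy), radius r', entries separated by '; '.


Affine substitution under w2: radii multiply and a-centers shift.
for a2, the 1-step affine chain lands on center (-1/2, -1/2), radius 1/5
for a4, the 2-step affine chain lands on center (-1/20, -1/2), radius 1/45
for a3, the 2-step affine chain lands on center (0, -1/2), radius 1/45
for a1, the 2-step affine chain lands on center (-1/20, -3/5), radius 1/45

a1: center (-1/20, -3/5), radius 1/45; a2: center (-1/2, -1/2), radius 1/5; a3: center (0, -1/2), radius 1/45; a4: center (-1/20, -1/2), radius 1/45
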